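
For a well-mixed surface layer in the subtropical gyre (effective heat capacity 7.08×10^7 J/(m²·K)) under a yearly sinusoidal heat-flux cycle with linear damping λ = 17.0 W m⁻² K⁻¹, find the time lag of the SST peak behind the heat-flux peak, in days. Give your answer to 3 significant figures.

40.2 days

Areal heat capacity C = 7.08×10^7 J/(m²·K) (given).
ω = 2π / 3.15×10^7 s = 1.99×10^-7 s⁻¹.
Phase lag φ = arctan(Cω/λ) = arctan(14.1/17.0) = 0.693 rad.
Time lag = φ / ω = 0.693 / 1.99×10^-7 = 3.48×10^6 s = 40.2 days.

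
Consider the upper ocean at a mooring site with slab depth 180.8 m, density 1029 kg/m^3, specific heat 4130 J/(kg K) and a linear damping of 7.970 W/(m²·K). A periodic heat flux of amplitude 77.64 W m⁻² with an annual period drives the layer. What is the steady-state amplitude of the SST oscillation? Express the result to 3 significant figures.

Areal heat capacity C = ρ c_p D = 1029 × 4130 × 180.8 = 7.68×10^8 J/(m^2 K).
Angular frequency ω = 2π / T = 2π / 3.15×10^7 s = 1.99×10^-7 s⁻¹.
√((Cω)² + λ²) = √((153)² + 7.970²) = 153 W/(m²·K).
Amplitude A = F₀ / √((Cω)²+λ²) = 77.64 / 153 = 0.506 K.

0.506 K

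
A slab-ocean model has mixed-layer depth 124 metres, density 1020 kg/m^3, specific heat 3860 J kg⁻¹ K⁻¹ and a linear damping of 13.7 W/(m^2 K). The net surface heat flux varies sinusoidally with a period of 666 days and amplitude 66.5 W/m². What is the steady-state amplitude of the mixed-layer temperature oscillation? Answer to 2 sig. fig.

Areal heat capacity C = ρ c_p D = 1020 × 3860 × 124 = 4.88×10^8 J m⁻² K⁻¹.
Angular frequency ω = 2π / T = 2π / 5.75×10^7 s = 1.09×10^-7 s⁻¹.
√((Cω)² + λ²) = √((53.3)² + 13.7²) = 55.0 W/(m²·K).
Amplitude A = F₀ / √((Cω)²+λ²) = 66.5 / 55.0 = 1.21 K.

1.2 K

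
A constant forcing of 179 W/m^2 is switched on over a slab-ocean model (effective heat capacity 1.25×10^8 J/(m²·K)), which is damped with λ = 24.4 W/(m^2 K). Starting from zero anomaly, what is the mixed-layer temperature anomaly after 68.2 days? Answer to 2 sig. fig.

Areal heat capacity C = 1.25×10^8 J/(m²·K) (given).
τ = C / λ = 1.25×10^8 / 24.4 = 5.12×10^6 s.
Equilibrium anomaly ΔT_eq = F / λ = 179 / 24.4 = 7.34 K.
t = 68.2 days = 5.89×10^6 s, so t/τ = 1.15.
ΔT(t) = ΔT_eq (1 − e^(−t/τ)) = 7.34 × (1 − e^−1.15) = 5.01 K.

5.0 K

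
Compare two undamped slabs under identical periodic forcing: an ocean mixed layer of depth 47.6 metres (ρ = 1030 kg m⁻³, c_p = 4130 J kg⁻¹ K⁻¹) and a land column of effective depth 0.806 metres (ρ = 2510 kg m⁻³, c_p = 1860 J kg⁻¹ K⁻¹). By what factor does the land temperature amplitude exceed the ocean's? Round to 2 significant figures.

54

C_ocean = 1030 × 4130 × 47.6 = 2.02×10^8 J/(m²·K).
C_land = 2510 × 1860 × 0.806 = 3.76×10^6 J/(m²·K).
Undamped amplitude ∝ 1/C, so A_land/A_ocean = C_ocean/C_land = 53.8.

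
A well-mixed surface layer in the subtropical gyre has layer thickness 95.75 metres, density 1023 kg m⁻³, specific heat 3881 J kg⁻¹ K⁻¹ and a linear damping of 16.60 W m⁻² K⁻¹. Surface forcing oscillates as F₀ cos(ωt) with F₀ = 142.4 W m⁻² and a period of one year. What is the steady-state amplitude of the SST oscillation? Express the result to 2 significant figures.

Areal heat capacity C = ρ c_p D = 1023 × 3881 × 95.75 = 3.80×10^8 J/(m²·K).
Angular frequency ω = 2π / T = 2π / 3.15×10^7 s = 1.99×10^-7 s⁻¹.
√((Cω)² + λ²) = √((75.7)² + 16.60²) = 77.5 W/(m²·K).
Amplitude A = F₀ / √((Cω)²+λ²) = 142.4 / 77.5 = 1.84 K.

1.8 K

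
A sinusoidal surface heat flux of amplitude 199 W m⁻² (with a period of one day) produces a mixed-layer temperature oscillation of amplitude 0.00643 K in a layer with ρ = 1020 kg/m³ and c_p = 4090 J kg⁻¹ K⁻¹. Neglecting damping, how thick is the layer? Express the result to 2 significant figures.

ω = 2π / 86400 s = 7.27×10^-5 s⁻¹.
Required C = F₀ / (A ω) = 199 / (0.00643 × 7.27×10^-5) = 4.26×10^8 J/(m²·K).
D = C / (ρ c_p) = 4.26×10^8 / (1020 × 4090) = 102 m.

100 m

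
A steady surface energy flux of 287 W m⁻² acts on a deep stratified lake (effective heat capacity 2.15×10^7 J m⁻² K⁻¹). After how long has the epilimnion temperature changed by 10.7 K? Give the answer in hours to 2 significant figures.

220 hours

Areal heat capacity C = 2.15×10^7 J m⁻² K⁻¹ (given).
Time required: Δt = C ΔT / F = 2.15×10^7 × 10.7 / 287 = 8.02×10^5 s.
In hours: 8.02×10^5 s / (3600 s/hour) = 223 hours.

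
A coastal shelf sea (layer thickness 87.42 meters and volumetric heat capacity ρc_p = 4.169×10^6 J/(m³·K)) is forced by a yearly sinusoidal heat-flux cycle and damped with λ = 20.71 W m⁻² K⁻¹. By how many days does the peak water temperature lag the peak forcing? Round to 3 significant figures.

75.1 days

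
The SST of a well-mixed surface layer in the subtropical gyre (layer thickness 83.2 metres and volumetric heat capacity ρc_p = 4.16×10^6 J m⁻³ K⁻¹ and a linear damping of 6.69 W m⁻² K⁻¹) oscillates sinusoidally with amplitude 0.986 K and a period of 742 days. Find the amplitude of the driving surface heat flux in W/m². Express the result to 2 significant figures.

34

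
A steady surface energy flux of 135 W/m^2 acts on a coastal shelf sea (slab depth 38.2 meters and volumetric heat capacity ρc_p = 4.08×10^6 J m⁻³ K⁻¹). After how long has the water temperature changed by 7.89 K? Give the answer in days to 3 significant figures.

105 days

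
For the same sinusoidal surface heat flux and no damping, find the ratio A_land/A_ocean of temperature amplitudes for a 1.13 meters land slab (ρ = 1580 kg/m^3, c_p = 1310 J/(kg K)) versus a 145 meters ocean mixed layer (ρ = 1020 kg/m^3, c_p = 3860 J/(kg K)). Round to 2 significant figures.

240

C_ocean = 1020 × 3860 × 145 = 5.71×10^8 J/(m²·K).
C_land = 1580 × 1310 × 1.13 = 2.34×10^6 J/(m²·K).
Undamped amplitude ∝ 1/C, so A_land/A_ocean = C_ocean/C_land = 244.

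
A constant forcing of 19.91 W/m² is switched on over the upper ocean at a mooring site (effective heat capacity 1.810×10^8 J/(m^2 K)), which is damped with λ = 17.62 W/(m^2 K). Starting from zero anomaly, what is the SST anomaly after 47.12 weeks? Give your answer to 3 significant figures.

1.06 K

Areal heat capacity C = 1.810×10^8 J/(m^2 K) (given).
τ = C / λ = 1.81×10^8 / 17.62 = 1.03×10^7 s.
Equilibrium anomaly ΔT_eq = F / λ = 19.91 / 17.62 = 1.13 K.
t = 47.12 weeks = 2.85×10^7 s, so t/τ = 2.77.
ΔT(t) = ΔT_eq (1 − e^(−t/τ)) = 1.13 × (1 − e^−2.77) = 1.06 K.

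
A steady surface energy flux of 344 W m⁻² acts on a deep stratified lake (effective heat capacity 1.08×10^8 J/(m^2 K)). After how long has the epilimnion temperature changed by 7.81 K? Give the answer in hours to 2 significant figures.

680 hours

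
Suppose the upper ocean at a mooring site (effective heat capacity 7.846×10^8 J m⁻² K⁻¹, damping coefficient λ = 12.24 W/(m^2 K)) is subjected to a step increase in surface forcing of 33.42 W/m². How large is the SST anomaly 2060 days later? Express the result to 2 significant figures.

Areal heat capacity C = 7.846×10^8 J m⁻² K⁻¹ (given).
τ = C / λ = 7.85×10^8 / 12.24 = 6.41×10^7 s.
Equilibrium anomaly ΔT_eq = F / λ = 33.42 / 12.24 = 2.73 K.
t = 2060 days = 1.78×10^8 s, so t/τ = 2.78.
ΔT(t) = ΔT_eq (1 − e^(−t/τ)) = 2.73 × (1 − e^−2.78) = 2.56 K.

2.6 K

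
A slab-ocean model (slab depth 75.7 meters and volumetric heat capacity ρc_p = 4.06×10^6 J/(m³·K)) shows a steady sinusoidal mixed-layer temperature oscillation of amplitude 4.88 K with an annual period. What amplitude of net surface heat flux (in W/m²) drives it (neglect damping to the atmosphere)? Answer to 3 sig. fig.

299

Areal heat capacity C = ρc_p × D = 4.06×10^6 × 75.7 = 3.07×10^8 J/(m²·K).
ω = 2π / 3.15×10^7 s = 1.99×10^-7 s⁻¹.
Cω = 3.07×10^8 × 1.99×10^-7 = 61.2 W/(m²·K).
F₀ = A × Cω = 4.88 × 61.2 = 299 W/m².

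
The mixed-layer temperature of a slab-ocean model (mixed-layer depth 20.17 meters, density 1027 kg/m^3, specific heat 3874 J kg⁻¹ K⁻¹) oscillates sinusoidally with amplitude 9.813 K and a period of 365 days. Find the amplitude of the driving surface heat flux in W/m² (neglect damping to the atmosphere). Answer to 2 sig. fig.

160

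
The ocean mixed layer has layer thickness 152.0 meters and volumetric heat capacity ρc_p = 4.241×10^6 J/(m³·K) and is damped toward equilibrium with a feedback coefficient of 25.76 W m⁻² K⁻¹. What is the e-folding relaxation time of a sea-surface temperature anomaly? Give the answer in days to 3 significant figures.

Areal heat capacity C = ρc_p × D = 4.241×10^6 × 152.0 = 6.45×10^8 J/(m^2 K).
Relaxation time τ = C / λ = 6.45×10^8 / 25.76 = 2.50×10^7 s.
In days: 2.50×10^7 s / (86400 s/day) = 290 days.

290 days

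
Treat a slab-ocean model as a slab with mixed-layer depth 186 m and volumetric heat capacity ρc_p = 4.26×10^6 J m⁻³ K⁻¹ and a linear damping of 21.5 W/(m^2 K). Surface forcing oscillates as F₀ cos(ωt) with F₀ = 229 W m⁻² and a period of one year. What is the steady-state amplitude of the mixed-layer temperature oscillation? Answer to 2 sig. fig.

Areal heat capacity C = ρc_p × D = 4.26×10^6 × 186 = 7.92×10^8 J/(m²·K).
Angular frequency ω = 2π / T = 2π / 3.15×10^7 s = 1.99×10^-7 s⁻¹.
√((Cω)² + λ²) = √((158)² + 21.5²) = 159 W/(m²·K).
Amplitude A = F₀ / √((Cω)²+λ²) = 229 / 159 = 1.44 K.

1.4 K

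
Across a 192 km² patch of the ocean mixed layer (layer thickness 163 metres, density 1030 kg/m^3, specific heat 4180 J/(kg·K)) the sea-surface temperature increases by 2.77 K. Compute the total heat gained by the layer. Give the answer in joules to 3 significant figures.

Areal heat capacity C = ρ c_p D = 1030 × 4180 × 163 = 7.02×10^8 J/(m^2 K).
Heat per unit area: q = C ΔT = 7.02×10^8 × 2.77 = 1.94×10^9 J/m².
Total heat: Q = q × A = 1.94×10^9 × (192 × 10⁶ m²) = 3.73×10^17 J.

3.73×10^17 J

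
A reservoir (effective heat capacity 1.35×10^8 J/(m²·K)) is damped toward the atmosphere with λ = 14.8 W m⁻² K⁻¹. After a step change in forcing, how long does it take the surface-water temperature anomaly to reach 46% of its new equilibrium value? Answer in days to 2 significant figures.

Areal heat capacity C = 1.35×10^8 J/(m²·K) (given).
τ = C / λ = 1.35×10^8 / 14.8 = 9.12×10^6 s.
Fraction reached: 1 − e^(−t/τ) = 0.46 ⇒ t = −τ ln(1 − 0.46) = τ × 0.616.
t = 5.62×10^6 s = 65.1 days.

65 days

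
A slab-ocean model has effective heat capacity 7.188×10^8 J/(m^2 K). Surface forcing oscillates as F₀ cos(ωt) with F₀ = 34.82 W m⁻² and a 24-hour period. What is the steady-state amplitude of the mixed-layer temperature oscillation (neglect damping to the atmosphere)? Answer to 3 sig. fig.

6.66×10^-4 K

Areal heat capacity C = 7.188×10^8 J/(m^2 K) (given).
Angular frequency ω = 2π / T = 2π / 86400 s = 7.27×10^-5 s⁻¹.
Cω = 7.19×10^8 × 7.27×10^-5 = 52300 W/(m²·K).
Amplitude A = F₀ / (Cω) = 34.82 / 52300 = 6.66×10^-4 K.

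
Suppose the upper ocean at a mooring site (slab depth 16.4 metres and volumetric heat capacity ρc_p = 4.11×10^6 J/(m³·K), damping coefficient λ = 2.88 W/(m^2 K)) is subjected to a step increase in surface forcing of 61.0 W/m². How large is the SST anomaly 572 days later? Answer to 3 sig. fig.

18.6 K

Areal heat capacity C = ρc_p × D = 4.11×10^6 × 16.4 = 6.74×10^7 J/(m²·K).
τ = C / λ = 6.74×10^7 / 2.88 = 2.34×10^7 s.
Equilibrium anomaly ΔT_eq = F / λ = 61.0 / 2.88 = 21.2 K.
t = 572 days = 4.94×10^7 s, so t/τ = 2.11.
ΔT(t) = ΔT_eq (1 − e^(−t/τ)) = 21.2 × (1 − e^−2.11) = 18.6 K.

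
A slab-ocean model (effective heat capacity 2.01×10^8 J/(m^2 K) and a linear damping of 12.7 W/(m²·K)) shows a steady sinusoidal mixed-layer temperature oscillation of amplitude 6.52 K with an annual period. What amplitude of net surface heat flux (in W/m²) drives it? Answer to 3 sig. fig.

274

Areal heat capacity C = 2.01×10^8 J/(m^2 K) (given).
ω = 2π / 3.15×10^7 s = 1.99×10^-7 s⁻¹.
√((Cω)² + λ²) = √((40.0)² + 12.7²) = 42.0 W/(m²·K).
F₀ = A × √((Cω)²+λ²) = 6.52 × 42.0 = 274 W/m².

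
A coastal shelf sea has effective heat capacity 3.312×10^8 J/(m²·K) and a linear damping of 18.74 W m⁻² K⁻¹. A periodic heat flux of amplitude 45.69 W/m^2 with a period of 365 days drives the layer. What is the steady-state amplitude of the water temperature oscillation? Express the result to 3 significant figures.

0.666 K

Areal heat capacity C = 3.312×10^8 J/(m²·K) (given).
Angular frequency ω = 2π / T = 2π / 3.15×10^7 s = 1.99×10^-7 s⁻¹.
√((Cω)² + λ²) = √((66.0)² + 18.74²) = 68.6 W/(m²·K).
Amplitude A = F₀ / √((Cω)²+λ²) = 45.69 / 68.6 = 0.666 K.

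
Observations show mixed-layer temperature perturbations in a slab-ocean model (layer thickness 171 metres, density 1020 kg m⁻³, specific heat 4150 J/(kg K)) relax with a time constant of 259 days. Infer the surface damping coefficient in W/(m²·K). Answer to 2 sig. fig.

32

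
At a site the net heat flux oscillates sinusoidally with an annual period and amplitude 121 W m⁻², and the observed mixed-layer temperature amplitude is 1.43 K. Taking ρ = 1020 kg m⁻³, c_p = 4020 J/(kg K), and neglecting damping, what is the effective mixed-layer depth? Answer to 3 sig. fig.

104 m

ω = 2π / 3.15×10^7 s = 1.99×10^-7 s⁻¹.
Required C = F₀ / (A ω) = 121 / (1.43 × 1.99×10^-7) = 4.25×10^8 J/(m²·K).
D = C / (ρ c_p) = 4.25×10^8 / (1020 × 4020) = 104 m.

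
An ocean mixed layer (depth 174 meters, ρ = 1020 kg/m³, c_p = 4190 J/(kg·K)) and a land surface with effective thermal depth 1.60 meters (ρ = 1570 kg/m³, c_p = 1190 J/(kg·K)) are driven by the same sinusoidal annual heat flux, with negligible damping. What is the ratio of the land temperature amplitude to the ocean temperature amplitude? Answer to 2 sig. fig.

250

C_ocean = 1020 × 4190 × 174 = 7.44×10^8 J/(m²·K).
C_land = 1570 × 1190 × 1.60 = 2.99×10^6 J/(m²·K).
Undamped amplitude ∝ 1/C, so A_land/A_ocean = C_ocean/C_land = 249.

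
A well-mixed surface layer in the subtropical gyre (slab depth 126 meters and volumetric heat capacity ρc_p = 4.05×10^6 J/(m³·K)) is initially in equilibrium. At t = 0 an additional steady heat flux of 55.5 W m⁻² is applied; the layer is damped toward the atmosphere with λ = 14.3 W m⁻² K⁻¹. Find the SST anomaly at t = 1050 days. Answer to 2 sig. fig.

Areal heat capacity C = ρc_p × D = 4.05×10^6 × 126 = 5.10×10^8 J m⁻² K⁻¹.
τ = C / λ = 5.10×10^8 / 14.3 = 3.57×10^7 s.
Equilibrium anomaly ΔT_eq = F / λ = 55.5 / 14.3 = 3.88 K.
t = 1050 days = 9.07×10^7 s, so t/τ = 2.54.
ΔT(t) = ΔT_eq (1 − e^(−t/τ)) = 3.88 × (1 − e^−2.54) = 3.58 K.

3.6 K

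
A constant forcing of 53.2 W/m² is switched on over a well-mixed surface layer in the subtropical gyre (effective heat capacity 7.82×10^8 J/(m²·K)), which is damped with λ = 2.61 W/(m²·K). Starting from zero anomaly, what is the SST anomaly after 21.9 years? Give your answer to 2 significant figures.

Areal heat capacity C = 7.82×10^8 J/(m²·K) (given).
τ = C / λ = 7.82×10^8 / 2.61 = 3.00×10^8 s.
Equilibrium anomaly ΔT_eq = F / λ = 53.2 / 2.61 = 20.4 K.
t = 21.9 years = 6.91×10^8 s, so t/τ = 2.31.
ΔT(t) = ΔT_eq (1 − e^(−t/τ)) = 20.4 × (1 − e^−2.31) = 18.4 K.

18 K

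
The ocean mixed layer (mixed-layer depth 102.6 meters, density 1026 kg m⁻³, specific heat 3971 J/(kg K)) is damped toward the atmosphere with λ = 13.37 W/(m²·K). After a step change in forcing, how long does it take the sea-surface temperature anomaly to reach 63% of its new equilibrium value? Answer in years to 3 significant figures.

0.985 years

Areal heat capacity C = ρ c_p D = 1026 × 3971 × 102.6 = 4.18×10^8 J/(m^2 K).
τ = C / λ = 4.18×10^8 / 13.37 = 3.13×10^7 s.
Fraction reached: 1 − e^(−t/τ) = 0.63 ⇒ t = −τ ln(1 − 0.63) = τ × 0.994.
t = 3.11×10^7 s = 0.985 years.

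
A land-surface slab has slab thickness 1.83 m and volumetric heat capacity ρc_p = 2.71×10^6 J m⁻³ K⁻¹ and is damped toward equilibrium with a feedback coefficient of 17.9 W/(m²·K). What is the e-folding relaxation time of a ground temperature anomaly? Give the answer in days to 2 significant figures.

3.2 days

Areal heat capacity C = ρc_p × D = 2.71×10^6 × 1.83 = 4.96×10^6 J/(m^2 K).
Relaxation time τ = C / λ = 4.96×10^6 / 17.9 = 2.77×10^5 s.
In days: 2.77×10^5 s / (86400 s/day) = 3.21 days.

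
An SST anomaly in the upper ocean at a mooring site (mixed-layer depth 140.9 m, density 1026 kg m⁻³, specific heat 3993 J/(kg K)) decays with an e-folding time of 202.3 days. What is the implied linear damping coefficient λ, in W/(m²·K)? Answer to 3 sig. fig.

33.0

Areal heat capacity C = ρ c_p D = 1026 × 3993 × 140.9 = 5.77×10^8 J/(m^2 K).
τ = 202.3 days = 1.75×10^7 s.
λ = C / τ = 5.77×10^8 / 1.75×10^7 = 33.0 W/(m²·K).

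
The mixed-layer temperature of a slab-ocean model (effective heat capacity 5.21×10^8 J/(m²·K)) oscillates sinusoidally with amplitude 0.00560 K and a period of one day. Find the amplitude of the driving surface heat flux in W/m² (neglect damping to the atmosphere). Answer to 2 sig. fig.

210

Areal heat capacity C = 5.21×10^8 J/(m²·K) (given).
ω = 2π / 86400 s = 7.27×10^-5 s⁻¹.
Cω = 5.21×10^8 × 7.27×10^-5 = 37900 W/(m²·K).
F₀ = A × Cω = 0.00560 × 37900 = 212 W/m².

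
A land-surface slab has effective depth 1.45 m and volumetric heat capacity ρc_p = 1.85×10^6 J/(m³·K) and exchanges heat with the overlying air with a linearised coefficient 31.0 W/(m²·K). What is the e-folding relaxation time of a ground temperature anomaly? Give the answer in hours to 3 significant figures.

24.0 hours

Areal heat capacity C = ρc_p × D = 1.85×10^6 × 1.45 = 2.68×10^6 J/(m²·K).
Relaxation time τ = C / λ = 2.68×10^6 / 31.0 = 86500 s.
In hours: 86500 s / (3600 s/hour) = 24.0 hours.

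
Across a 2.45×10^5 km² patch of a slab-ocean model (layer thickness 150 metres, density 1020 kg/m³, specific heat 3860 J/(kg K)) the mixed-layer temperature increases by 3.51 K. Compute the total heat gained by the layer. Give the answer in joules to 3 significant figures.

Areal heat capacity C = ρ c_p D = 1020 × 3860 × 150 = 5.91×10^8 J/(m²·K).
Heat per unit area: q = C ΔT = 5.91×10^8 × 3.51 = 2.07×10^9 J/m².
Total heat: Q = q × A = 2.07×10^9 × (2.45×10^5 × 10⁶ m²) = 5.08×10^20 J.

5.08×10^20 J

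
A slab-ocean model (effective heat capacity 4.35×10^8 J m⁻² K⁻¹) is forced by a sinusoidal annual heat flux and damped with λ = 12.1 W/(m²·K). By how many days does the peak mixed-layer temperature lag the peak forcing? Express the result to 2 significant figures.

Areal heat capacity C = 4.35×10^8 J m⁻² K⁻¹ (given).
ω = 2π / 3.15×10^7 s = 1.99×10^-7 s⁻¹.
Phase lag φ = arctan(Cω/λ) = arctan(86.7/12.1) = 1.43 rad.
Time lag = φ / ω = 1.43 / 1.99×10^-7 = 7.19×10^6 s = 83.2 days.

83 days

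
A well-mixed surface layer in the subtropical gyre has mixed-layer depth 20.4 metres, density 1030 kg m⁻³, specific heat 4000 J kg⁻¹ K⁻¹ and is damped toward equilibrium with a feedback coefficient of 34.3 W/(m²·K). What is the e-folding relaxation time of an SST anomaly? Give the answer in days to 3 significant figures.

Areal heat capacity C = ρ c_p D = 1030 × 4000 × 20.4 = 8.40×10^7 J/(m²·K).
Relaxation time τ = C / λ = 8.40×10^7 / 34.3 = 2.45×10^6 s.
In days: 2.45×10^6 s / (86400 s/day) = 28.4 days.

28.4 days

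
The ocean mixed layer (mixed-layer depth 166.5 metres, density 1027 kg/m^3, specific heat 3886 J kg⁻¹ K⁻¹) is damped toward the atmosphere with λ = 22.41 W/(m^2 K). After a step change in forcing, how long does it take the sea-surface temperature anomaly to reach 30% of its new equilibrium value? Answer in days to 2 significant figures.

120 days

Areal heat capacity C = ρ c_p D = 1027 × 3886 × 166.5 = 6.64×10^8 J/(m²·K).
τ = C / λ = 6.64×10^8 / 22.41 = 2.97×10^7 s.
Fraction reached: 1 − e^(−t/τ) = 0.30 ⇒ t = −τ ln(1 − 0.30) = τ × 0.357.
t = 1.06×10^7 s = 122 days.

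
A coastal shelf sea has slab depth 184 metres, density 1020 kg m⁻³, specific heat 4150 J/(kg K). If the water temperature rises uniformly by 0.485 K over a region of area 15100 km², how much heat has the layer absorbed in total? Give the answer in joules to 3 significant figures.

Areal heat capacity C = ρ c_p D = 1020 × 4150 × 184 = 7.79×10^8 J/(m²·K).
Heat per unit area: q = C ΔT = 7.79×10^8 × 0.485 = 3.78×10^8 J/m².
Total heat: Q = q × A = 3.78×10^8 × (15100 × 10⁶ m²) = 5.70×10^18 J.

5.70×10^18 J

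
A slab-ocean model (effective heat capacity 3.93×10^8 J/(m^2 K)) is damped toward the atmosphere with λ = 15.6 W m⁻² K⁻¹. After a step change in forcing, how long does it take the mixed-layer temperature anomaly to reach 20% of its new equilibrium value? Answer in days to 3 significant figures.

Areal heat capacity C = 3.93×10^8 J/(m^2 K) (given).
τ = C / λ = 3.93×10^8 / 15.6 = 2.52×10^7 s.
Fraction reached: 1 − e^(−t/τ) = 0.20 ⇒ t = −τ ln(1 − 0.20) = τ × 0.223.
t = 5.62×10^6 s = 65.1 days.

65.1 days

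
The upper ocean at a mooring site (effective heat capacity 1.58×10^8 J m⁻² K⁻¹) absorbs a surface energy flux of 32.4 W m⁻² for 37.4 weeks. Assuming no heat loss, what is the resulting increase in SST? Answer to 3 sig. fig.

4.64 K

Areal heat capacity C = 1.58×10^8 J m⁻² K⁻¹ (given).
Net heat input Q = F Δt = 32.4 × (37.4 weeks × 6.048×10^5 s/week) = 7.33×10^8 J/m².
ΔT = Q / C = 7.33×10^8 / 1.58×10^8 = 4.64 K.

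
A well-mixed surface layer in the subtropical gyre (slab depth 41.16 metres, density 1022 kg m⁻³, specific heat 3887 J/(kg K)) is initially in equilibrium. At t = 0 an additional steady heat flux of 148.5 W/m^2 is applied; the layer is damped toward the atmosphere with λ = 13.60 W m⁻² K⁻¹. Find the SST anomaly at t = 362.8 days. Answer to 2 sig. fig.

10 K

Areal heat capacity C = ρ c_p D = 1022 × 3887 × 41.16 = 1.64×10^8 J/(m²·K).
τ = C / λ = 1.64×10^8 / 13.60 = 1.20×10^7 s.
Equilibrium anomaly ΔT_eq = F / λ = 148.5 / 13.60 = 10.9 K.
t = 362.8 days = 3.13×10^7 s, so t/τ = 2.61.
ΔT(t) = ΔT_eq (1 − e^(−t/τ)) = 10.9 × (1 − e^−2.61) = 10.1 K.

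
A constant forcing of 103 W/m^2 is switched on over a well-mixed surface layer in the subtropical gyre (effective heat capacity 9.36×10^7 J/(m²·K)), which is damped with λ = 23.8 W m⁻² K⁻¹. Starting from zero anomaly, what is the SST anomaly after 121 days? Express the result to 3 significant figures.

Areal heat capacity C = 9.36×10^7 J/(m²·K) (given).
τ = C / λ = 9.36×10^7 / 23.8 = 3.93×10^6 s.
Equilibrium anomaly ΔT_eq = F / λ = 103 / 23.8 = 4.33 K.
t = 121 days = 1.05×10^7 s, so t/τ = 2.66.
ΔT(t) = ΔT_eq (1 − e^(−t/τ)) = 4.33 × (1 − e^−2.66) = 4.02 K.

4.02 K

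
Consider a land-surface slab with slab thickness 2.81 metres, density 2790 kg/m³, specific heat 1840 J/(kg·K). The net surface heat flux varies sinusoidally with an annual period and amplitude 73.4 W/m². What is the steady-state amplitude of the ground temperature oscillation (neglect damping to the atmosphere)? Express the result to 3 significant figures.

25.5 K

Areal heat capacity C = ρ c_p D = 2790 × 1840 × 2.81 = 1.44×10^7 J/(m²·K).
Angular frequency ω = 2π / T = 2π / 3.15×10^7 s = 1.99×10^-7 s⁻¹.
Cω = 1.44×10^7 × 1.99×10^-7 = 2.87 W/(m²·K).
Amplitude A = F₀ / (Cω) = 73.4 / 2.87 = 25.5 K.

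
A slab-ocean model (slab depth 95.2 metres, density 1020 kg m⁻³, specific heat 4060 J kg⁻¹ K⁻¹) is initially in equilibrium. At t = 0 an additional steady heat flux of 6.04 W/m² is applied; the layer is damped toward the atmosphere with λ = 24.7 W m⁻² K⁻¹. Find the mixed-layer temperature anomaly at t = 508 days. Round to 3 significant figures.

Areal heat capacity C = ρ c_p D = 1020 × 4060 × 95.2 = 3.94×10^8 J/(m²·K).
τ = C / λ = 3.94×10^8 / 24.7 = 1.60×10^7 s.
Equilibrium anomaly ΔT_eq = F / λ = 6.04 / 24.7 = 0.245 K.
t = 508 days = 4.39×10^7 s, so t/τ = 2.75.
ΔT(t) = ΔT_eq (1 − e^(−t/τ)) = 0.245 × (1 − e^−2.75) = 0.229 K.

0.229 K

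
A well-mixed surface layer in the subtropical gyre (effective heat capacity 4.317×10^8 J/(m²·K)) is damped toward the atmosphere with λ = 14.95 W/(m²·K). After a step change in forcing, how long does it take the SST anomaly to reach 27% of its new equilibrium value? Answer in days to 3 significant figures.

Areal heat capacity C = 4.317×10^8 J/(m²·K) (given).
τ = C / λ = 4.32×10^8 / 14.95 = 2.89×10^7 s.
Fraction reached: 1 − e^(−t/τ) = 0.27 ⇒ t = −τ ln(1 − 0.27) = τ × 0.315.
t = 9.09×10^6 s = 105 days.

105 days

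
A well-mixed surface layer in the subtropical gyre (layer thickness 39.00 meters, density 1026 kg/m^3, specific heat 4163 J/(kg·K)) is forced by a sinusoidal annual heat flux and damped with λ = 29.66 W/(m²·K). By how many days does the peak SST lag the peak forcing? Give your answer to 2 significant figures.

Areal heat capacity C = ρ c_p D = 1026 × 4163 × 39.00 = 1.67×10^8 J/(m^2 K).
ω = 2π / 3.15×10^7 s = 1.99×10^-7 s⁻¹.
Phase lag φ = arctan(Cω/λ) = arctan(33.2/29.66) = 0.841 rad.
Time lag = φ / ω = 0.841 / 1.99×10^-7 = 4.22×10^6 s = 48.9 days.

49 days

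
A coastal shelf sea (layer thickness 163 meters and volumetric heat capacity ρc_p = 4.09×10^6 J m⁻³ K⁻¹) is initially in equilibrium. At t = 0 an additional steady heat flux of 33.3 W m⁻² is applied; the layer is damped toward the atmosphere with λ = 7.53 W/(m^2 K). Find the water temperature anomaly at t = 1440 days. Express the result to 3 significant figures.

3.34 K

Areal heat capacity C = ρc_p × D = 4.09×10^6 × 163 = 6.67×10^8 J/(m²·K).
τ = C / λ = 6.67×10^8 / 7.53 = 8.85×10^7 s.
Equilibrium anomaly ΔT_eq = F / λ = 33.3 / 7.53 = 4.42 K.
t = 1440 days = 1.24×10^8 s, so t/τ = 1.41.
ΔT(t) = ΔT_eq (1 − e^(−t/τ)) = 4.42 × (1 − e^−1.41) = 3.34 K.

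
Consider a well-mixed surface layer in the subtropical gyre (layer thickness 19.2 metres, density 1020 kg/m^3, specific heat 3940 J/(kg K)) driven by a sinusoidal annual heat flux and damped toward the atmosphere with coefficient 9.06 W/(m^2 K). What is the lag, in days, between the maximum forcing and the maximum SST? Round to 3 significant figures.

60.3 days

Areal heat capacity C = ρ c_p D = 1020 × 3940 × 19.2 = 7.72×10^7 J/(m^2 K).
ω = 2π / 3.15×10^7 s = 1.99×10^-7 s⁻¹.
Phase lag φ = arctan(Cω/λ) = arctan(15.4/9.06) = 1.04 rad.
Time lag = φ / ω = 1.04 / 1.99×10^-7 = 5.21×10^6 s = 60.3 days.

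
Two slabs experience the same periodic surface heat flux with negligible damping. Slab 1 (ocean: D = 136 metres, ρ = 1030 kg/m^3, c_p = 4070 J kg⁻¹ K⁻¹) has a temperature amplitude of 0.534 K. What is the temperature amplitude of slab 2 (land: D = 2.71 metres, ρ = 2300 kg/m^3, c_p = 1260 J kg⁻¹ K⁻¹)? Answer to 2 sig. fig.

39 K

C_ocean = 5.70×10^8 J/(m²·K); C_land = 7.85×10^6 J/(m²·K).
A ∝ 1/C ⇒ A_land = A_ocean × C_ocean/C_land = 0.534 × 72.6 = 38.8 K.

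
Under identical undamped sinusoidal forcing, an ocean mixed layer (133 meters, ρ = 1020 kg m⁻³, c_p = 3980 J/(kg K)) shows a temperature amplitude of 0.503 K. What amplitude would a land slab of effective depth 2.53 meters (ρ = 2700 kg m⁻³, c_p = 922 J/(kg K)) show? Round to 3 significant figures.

C_ocean = 5.40×10^8 J/(m²·K); C_land = 6.30×10^6 J/(m²·K).
A ∝ 1/C ⇒ A_land = A_ocean × C_ocean/C_land = 0.503 × 85.7 = 43.1 K.

43.1 K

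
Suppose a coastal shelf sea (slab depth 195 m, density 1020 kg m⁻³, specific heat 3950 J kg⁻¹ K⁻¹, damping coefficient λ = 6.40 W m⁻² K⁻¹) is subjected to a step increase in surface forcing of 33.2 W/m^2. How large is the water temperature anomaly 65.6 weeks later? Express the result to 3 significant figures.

Areal heat capacity C = ρ c_p D = 1020 × 3950 × 195 = 7.86×10^8 J m⁻² K⁻¹.
τ = C / λ = 7.86×10^8 / 6.40 = 1.23×10^8 s.
Equilibrium anomaly ΔT_eq = F / λ = 33.2 / 6.40 = 5.19 K.
t = 65.6 weeks = 3.97×10^7 s, so t/τ = 0.323.
ΔT(t) = ΔT_eq (1 − e^(−t/τ)) = 5.19 × (1 − e^−0.323) = 1.43 K.

1.43 K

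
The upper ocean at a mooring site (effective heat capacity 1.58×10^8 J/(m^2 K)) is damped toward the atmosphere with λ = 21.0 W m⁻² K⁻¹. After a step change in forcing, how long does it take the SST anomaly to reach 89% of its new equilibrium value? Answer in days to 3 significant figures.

Areal heat capacity C = 1.58×10^8 J/(m^2 K) (given).
τ = C / λ = 1.58×10^8 / 21.0 = 7.52×10^6 s.
Fraction reached: 1 − e^(−t/τ) = 0.89 ⇒ t = −τ ln(1 − 0.89) = τ × 2.21.
t = 1.66×10^7 s = 192 days.

192 days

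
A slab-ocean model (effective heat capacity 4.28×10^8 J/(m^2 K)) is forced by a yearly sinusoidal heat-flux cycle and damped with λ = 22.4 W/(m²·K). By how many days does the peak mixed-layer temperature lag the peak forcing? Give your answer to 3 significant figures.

Areal heat capacity C = 4.28×10^8 J/(m^2 K) (given).
ω = 2π / 3.15×10^7 s = 1.99×10^-7 s⁻¹.
Phase lag φ = arctan(Cω/λ) = arctan(85.3/22.4) = 1.31 rad.
Time lag = φ / ω = 1.31 / 1.99×10^-7 = 6.59×10^6 s = 76.3 days.

76.3 days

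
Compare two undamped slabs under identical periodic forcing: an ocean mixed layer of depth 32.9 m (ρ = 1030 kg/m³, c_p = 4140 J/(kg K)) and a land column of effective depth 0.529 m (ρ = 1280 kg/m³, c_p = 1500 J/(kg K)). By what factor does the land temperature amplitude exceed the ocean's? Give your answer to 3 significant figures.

C_ocean = 1030 × 4140 × 32.9 = 1.40×10^8 J/(m²·K).
C_land = 1280 × 1500 × 0.529 = 1.02×10^6 J/(m²·K).
Undamped amplitude ∝ 1/C, so A_land/A_ocean = C_ocean/C_land = 138.

138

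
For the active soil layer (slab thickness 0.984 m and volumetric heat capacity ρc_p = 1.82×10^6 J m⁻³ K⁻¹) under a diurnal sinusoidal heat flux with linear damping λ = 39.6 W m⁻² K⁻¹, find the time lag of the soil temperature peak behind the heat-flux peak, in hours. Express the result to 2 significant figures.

4.9 hours

Areal heat capacity C = ρc_p × D = 1.82×10^6 × 0.984 = 1.79×10^6 J/(m^2 K).
ω = 2π / 86400 s = 7.27×10^-5 s⁻¹.
Phase lag φ = arctan(Cω/λ) = arctan(130/39.6) = 1.28 rad.
Time lag = φ / ω = 1.28 / 7.27×10^-5 = 17500 s = 4.87 hours.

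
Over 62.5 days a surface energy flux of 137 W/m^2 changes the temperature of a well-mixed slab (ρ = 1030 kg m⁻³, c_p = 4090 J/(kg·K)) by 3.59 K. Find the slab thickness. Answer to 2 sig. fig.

49 m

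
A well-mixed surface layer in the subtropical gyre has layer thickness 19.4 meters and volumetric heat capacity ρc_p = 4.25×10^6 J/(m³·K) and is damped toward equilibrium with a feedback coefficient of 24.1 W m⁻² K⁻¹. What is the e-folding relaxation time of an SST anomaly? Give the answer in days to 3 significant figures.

39.6 days

Areal heat capacity C = ρc_p × D = 4.25×10^6 × 19.4 = 8.25×10^7 J m⁻² K⁻¹.
Relaxation time τ = C / λ = 8.25×10^7 / 24.1 = 3.42×10^6 s.
In days: 3.42×10^6 s / (86400 s/day) = 39.6 days.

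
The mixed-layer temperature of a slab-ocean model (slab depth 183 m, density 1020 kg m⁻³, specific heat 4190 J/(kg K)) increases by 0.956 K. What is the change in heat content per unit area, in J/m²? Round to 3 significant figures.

7.48×10^8

Areal heat capacity C = ρ c_p D = 1020 × 4190 × 183 = 7.82×10^8 J/(m^2 K).
ΔQ = C ΔT = 7.82×10^8 × 0.956 = 7.48×10^8 J/m².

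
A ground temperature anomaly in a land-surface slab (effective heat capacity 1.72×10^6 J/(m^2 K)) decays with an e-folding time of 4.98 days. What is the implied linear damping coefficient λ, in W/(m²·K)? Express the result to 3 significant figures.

4.00

Areal heat capacity C = 1.72×10^6 J/(m^2 K) (given).
τ = 4.98 days = 4.30×10^5 s.
λ = C / τ = 1.72×10^6 / 4.30×10^5 = 4.00 W/(m²·K).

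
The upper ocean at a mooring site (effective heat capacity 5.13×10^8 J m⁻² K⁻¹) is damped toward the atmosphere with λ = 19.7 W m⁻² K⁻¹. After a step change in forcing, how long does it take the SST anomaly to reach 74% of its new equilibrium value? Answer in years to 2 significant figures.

Areal heat capacity C = 5.13×10^8 J m⁻² K⁻¹ (given).
τ = C / λ = 5.13×10^8 / 19.7 = 2.60×10^7 s.
Fraction reached: 1 − e^(−t/τ) = 0.74 ⇒ t = −τ ln(1 − 0.74) = τ × 1.35.
t = 3.51×10^7 s = 1.11 years.

1.1 years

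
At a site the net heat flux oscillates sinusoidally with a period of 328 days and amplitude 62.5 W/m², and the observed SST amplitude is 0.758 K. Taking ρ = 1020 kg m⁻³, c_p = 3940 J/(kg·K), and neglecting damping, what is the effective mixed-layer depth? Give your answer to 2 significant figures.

ω = 2π / 2.83×10^7 s = 2.22×10^-7 s⁻¹.
Required C = F₀ / (A ω) = 62.5 / (0.758 × 2.22×10^-7) = 3.72×10^8 J/(m²·K).
D = C / (ρ c_p) = 3.72×10^8 / (1020 × 3940) = 92.5 m.

93 m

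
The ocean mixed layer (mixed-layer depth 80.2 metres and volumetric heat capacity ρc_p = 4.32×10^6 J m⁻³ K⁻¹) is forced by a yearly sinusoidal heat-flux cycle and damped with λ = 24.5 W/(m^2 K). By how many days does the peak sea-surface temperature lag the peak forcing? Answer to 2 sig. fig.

71 days

Areal heat capacity C = ρc_p × D = 4.32×10^6 × 80.2 = 3.46×10^8 J/(m^2 K).
ω = 2π / 3.15×10^7 s = 1.99×10^-7 s⁻¹.
Phase lag φ = arctan(Cω/λ) = arctan(69.0/24.5) = 1.23 rad.
Time lag = φ / ω = 1.23 / 1.99×10^-7 = 6.17×10^6 s = 71.4 days.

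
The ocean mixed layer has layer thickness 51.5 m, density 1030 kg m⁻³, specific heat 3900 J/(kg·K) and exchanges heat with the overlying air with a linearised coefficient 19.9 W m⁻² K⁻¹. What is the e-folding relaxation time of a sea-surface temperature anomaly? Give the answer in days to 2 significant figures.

120 days

Areal heat capacity C = ρ c_p D = 1030 × 3900 × 51.5 = 2.07×10^8 J m⁻² K⁻¹.
Relaxation time τ = C / λ = 2.07×10^8 / 19.9 = 1.04×10^7 s.
In days: 1.04×10^7 s / (86400 s/day) = 120 days.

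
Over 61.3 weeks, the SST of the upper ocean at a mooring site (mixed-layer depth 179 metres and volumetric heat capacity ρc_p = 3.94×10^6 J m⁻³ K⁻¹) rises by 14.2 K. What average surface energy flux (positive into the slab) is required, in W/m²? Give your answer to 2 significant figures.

Areal heat capacity C = ρc_p × D = 3.94×10^6 × 179 = 7.05×10^8 J/(m^2 K).
Required heat per unit area: Q = C ΔT = 7.05×10^8 × 14.2 = 1.00×10^10 J/m².
Flux F = Q / Δt = 1.00×10^10 / 3.71×10^7 s = 270 W/m².

270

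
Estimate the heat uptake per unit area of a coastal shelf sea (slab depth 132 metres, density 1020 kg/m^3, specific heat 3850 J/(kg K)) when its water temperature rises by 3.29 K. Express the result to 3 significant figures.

1.71×10^9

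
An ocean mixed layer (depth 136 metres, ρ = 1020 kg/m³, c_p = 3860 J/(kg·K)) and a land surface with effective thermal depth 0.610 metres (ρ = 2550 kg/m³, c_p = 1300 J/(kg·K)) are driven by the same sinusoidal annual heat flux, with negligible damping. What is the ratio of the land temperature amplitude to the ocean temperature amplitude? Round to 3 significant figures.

C_ocean = 1020 × 3860 × 136 = 5.35×10^8 J/(m²·K).
C_land = 2550 × 1300 × 0.610 = 2.02×10^6 J/(m²·K).
Undamped amplitude ∝ 1/C, so A_land/A_ocean = C_ocean/C_land = 265.

265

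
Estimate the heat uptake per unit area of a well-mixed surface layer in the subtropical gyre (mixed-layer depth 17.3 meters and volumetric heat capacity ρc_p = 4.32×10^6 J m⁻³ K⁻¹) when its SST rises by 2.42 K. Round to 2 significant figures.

1.8×10^8

Areal heat capacity C = ρc_p × D = 4.32×10^6 × 17.3 = 7.47×10^7 J m⁻² K⁻¹.
ΔQ = C ΔT = 7.47×10^7 × 2.42 = 1.81×10^8 J/m².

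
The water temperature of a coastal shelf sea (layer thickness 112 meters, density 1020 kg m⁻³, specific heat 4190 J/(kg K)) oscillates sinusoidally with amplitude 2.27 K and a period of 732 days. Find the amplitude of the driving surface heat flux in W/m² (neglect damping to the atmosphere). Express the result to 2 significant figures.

110

Areal heat capacity C = ρ c_p D = 1020 × 4190 × 112 = 4.79×10^8 J m⁻² K⁻¹.
ω = 2π / 6.32×10^7 s = 9.93×10^-8 s⁻¹.
Cω = 4.79×10^8 × 9.93×10^-8 = 47.6 W/(m²·K).
F₀ = A × Cω = 2.27 × 47.6 = 108 W/m².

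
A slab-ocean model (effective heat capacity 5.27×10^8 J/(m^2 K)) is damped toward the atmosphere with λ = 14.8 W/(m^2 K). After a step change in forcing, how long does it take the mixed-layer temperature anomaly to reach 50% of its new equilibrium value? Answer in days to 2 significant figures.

Areal heat capacity C = 5.27×10^8 J/(m^2 K) (given).
τ = C / λ = 5.27×10^8 / 14.8 = 3.56×10^7 s.
Fraction reached: 1 − e^(−t/τ) = 0.50 ⇒ t = −τ ln(1 − 0.50) = τ × 0.693.
t = 2.47×10^7 s = 286 days.

290 days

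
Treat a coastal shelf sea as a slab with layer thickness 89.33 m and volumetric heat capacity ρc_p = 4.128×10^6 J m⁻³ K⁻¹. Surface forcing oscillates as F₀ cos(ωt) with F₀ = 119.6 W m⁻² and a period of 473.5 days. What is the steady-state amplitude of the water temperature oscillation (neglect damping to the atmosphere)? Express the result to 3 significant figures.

Areal heat capacity C = ρc_p × D = 4.128×10^6 × 89.33 = 3.69×10^8 J/(m^2 K).
Angular frequency ω = 2π / T = 2π / 4.09×10^7 s = 1.54×10^-7 s⁻¹.
Cω = 3.69×10^8 × 1.54×10^-7 = 56.6 W/(m²·K).
Amplitude A = F₀ / (Cω) = 119.6 / 56.6 = 2.11 K.

2.11 K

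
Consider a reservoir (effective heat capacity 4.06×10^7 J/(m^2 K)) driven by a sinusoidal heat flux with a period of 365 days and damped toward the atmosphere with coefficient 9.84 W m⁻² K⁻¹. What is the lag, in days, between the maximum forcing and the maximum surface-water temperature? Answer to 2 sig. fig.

40 days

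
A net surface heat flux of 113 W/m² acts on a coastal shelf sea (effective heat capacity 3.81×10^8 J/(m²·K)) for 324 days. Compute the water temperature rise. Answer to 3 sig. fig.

8.30 K

Areal heat capacity C = 3.81×10^8 J/(m²·K) (given).
Net heat input Q = F Δt = 113 × (324 days × 86400 s/day) = 3.16×10^9 J/m².
ΔT = Q / C = 3.16×10^9 / 3.81×10^8 = 8.30 K.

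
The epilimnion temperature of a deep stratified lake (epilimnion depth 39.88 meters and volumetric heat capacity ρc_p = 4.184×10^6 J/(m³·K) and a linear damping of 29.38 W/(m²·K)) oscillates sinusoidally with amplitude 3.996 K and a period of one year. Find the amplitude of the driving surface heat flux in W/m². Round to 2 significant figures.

180

Areal heat capacity C = ρc_p × D = 4.184×10^6 × 39.88 = 1.67×10^8 J m⁻² K⁻¹.
ω = 2π / 3.15×10^7 s = 1.99×10^-7 s⁻¹.
√((Cω)² + λ²) = √((33.2)² + 29.38²) = 44.4 W/(m²·K).
F₀ = A × √((Cω)²+λ²) = 3.996 × 44.4 = 177 W/m².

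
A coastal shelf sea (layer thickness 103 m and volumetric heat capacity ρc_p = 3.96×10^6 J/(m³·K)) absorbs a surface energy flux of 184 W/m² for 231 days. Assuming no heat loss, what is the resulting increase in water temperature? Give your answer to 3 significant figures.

9.00 K

Areal heat capacity C = ρc_p × D = 3.96×10^6 × 103 = 4.08×10^8 J/(m^2 K).
Net heat input Q = F Δt = 184 × (231 days × 86400 s/day) = 3.67×10^9 J/m².
ΔT = Q / C = 3.67×10^9 / 4.08×10^8 = 9.00 K.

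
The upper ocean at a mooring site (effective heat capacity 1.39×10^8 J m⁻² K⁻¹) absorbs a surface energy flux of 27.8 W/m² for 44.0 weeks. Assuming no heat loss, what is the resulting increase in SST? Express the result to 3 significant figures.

5.32 K

Areal heat capacity C = 1.39×10^8 J m⁻² K⁻¹ (given).
Net heat input Q = F Δt = 27.8 × (44.0 weeks × 6.048×10^5 s/week) = 7.40×10^8 J/m².
ΔT = Q / C = 7.40×10^8 / 1.39×10^8 = 5.32 K.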